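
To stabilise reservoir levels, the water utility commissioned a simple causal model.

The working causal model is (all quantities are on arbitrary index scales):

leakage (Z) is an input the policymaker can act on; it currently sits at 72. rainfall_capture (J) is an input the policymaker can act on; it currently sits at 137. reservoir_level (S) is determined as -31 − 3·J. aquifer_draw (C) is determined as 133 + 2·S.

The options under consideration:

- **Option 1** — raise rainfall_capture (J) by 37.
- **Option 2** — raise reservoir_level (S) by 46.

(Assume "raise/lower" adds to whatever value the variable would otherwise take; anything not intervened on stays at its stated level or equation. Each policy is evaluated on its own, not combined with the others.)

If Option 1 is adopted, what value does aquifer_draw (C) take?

-973

Option 1 (J + 37):
  J = 137 + 37 = 174
  S = -31 − 3·174 = -553
  C = 133 + 2·(-553) = -973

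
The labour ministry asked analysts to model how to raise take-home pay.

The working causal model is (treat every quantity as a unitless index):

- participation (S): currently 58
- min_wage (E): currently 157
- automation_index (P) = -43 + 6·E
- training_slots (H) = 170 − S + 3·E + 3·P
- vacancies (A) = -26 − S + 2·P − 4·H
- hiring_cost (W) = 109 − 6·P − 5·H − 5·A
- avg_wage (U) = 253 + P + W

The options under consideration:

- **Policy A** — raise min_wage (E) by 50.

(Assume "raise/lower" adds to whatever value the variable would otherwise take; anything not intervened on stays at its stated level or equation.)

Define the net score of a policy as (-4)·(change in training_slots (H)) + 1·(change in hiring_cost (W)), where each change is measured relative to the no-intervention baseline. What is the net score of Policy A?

6750

Baseline:
  S = 58
  E = 157
  P = -43 + 6·157 = 899
  H = 170 − 58 + 3·157 + 3·899 = 3280
  A = -26 − 58 + 2·899 − 4·3280 = -11406
  W = 109 − 6·899 − 5·3280 − 5·(-11406) = 35345
Policy A (E + 50):
  S = 58
  E = 157 + 50 = 207
  P = -43 + 6·207 = 1199
  H = 170 − 58 + 3·207 + 3·1199 = 4330
  A = -26 − 58 + 2·1199 − 4·4330 = -15006
  W = 109 − 6·1199 − 5·4330 − 5·(-15006) = 46295
ΔH = 4330 − 3280 = 1050; ΔW = 46295 − 35345 = 10950
Score = (-4)·1050 + 1·10950 = 6750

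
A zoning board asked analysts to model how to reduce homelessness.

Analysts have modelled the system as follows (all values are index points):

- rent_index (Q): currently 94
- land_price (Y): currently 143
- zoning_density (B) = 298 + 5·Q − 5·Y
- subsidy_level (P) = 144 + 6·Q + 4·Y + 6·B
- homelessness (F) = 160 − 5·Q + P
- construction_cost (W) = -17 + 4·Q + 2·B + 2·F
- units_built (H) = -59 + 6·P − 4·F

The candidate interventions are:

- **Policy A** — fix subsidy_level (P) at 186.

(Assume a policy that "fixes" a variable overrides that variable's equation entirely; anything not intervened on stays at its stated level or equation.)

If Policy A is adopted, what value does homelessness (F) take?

-124

Policy A (P := 186):
  Q = 94
  Y = 143
  B = 298 + 5·94 − 5·143 = 53
  P = 186
  F = 160 − 5·94 + 186 = -124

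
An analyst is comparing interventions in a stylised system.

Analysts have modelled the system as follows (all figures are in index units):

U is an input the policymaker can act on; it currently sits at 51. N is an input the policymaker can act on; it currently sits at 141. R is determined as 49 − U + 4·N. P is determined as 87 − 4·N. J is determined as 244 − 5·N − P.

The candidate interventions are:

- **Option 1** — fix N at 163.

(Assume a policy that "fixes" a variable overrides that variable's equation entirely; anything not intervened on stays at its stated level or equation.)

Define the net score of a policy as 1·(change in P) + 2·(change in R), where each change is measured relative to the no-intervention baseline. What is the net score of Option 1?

88

Baseline:
  U = 51
  N = 141
  R = 49 − 51 + 4·141 = 562
  P = 87 − 4·141 = -477
Option 1 (N := 163):
  U = 51
  N = 163
  R = 49 − 51 + 4·163 = 650
  P = 87 − 4·163 = -565
ΔP = -565 − (-477) = -88; ΔR = 650 − 562 = 88
Score = 1·(-88) + 2·88 = 88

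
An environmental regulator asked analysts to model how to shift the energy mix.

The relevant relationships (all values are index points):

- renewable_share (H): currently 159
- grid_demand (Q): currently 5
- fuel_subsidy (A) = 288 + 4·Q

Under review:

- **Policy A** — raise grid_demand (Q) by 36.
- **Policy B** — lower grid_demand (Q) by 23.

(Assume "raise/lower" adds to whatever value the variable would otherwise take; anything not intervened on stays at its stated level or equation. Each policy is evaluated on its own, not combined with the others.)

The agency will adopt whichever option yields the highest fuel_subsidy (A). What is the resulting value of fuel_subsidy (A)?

Policy A (Q + 36):
  Q = 5 + 36 = 41
  A = 288 + 4·41 = 452
Policy B (Q − 23):
  Q = 5 − 23 = -18
  A = 288 + 4·(-18) = 216
Comparing — Policy A: A=452, Policy B: A=216. Highest is 452 (Policy A).

452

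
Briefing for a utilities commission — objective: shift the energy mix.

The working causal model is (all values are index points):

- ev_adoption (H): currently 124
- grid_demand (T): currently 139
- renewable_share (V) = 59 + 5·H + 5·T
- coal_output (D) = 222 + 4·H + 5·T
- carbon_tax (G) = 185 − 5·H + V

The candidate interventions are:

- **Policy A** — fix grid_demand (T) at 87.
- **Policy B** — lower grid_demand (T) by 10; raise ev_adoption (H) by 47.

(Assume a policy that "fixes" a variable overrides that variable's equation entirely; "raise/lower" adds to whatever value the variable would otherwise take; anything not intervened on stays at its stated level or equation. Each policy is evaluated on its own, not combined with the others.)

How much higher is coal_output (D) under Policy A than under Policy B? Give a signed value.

-398

Policy A (T := 87):
  H = 124
  T = 87
  D = 222 + 4·124 + 5·87 = 1153
Policy B (T − 10, H + 47):
  H = 124 + 47 = 171
  T = 139 − 10 = 129
  D = 222 + 4·171 + 5·129 = 1551
D: 1153 − 1551 = -398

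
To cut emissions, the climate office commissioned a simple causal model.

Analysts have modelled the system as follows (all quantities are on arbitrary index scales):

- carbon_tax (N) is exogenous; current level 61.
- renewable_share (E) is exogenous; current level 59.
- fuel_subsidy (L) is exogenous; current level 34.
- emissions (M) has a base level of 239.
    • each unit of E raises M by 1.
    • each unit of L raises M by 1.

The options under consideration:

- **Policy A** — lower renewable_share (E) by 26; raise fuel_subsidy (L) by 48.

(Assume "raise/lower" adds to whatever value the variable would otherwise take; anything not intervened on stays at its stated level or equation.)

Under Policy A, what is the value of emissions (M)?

Policy A (E − 26, L + 48):
  E = 59 − 26 = 33
  L = 34 + 48 = 82
  M = 239 + 33 + 82 = 354

354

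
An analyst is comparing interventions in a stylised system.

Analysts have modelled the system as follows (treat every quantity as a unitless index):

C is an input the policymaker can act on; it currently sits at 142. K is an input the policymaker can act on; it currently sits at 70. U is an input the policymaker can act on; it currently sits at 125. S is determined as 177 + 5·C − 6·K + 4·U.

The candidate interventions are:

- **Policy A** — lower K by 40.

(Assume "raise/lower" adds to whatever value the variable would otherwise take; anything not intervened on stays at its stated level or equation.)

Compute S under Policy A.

1207

Policy A (K − 40):
  C = 142
  K = 70 − 40 = 30
  U = 125
  S = 177 + 5·142 − 6·30 + 4·125 = 1207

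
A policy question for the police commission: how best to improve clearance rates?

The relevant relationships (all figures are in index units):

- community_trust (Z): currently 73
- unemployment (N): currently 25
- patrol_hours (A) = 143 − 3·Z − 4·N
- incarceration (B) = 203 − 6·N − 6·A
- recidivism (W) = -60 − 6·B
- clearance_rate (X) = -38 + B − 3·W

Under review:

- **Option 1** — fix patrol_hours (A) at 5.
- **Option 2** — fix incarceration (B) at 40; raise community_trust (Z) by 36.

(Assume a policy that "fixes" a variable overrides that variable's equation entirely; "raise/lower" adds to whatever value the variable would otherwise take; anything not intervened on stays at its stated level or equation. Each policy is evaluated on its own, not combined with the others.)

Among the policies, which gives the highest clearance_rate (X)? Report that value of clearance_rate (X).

Option 1 (A := 5):
  Z = 73
  N = 25
  A = 5
  B = 203 − 6·25 − 6·5 = 23
  W = -60 − 6·23 = -198
  X = -38 + 23 − 3·(-198) = 579
Option 2 (B := 40, Z + 36):
  Z = 73 + 36 = 109
  N = 25
  A = 143 − 3·109 − 4·25 = -284
  B = 40
  W = -60 − 6·40 = -300
  X = -38 + 40 − 3·(-300) = 902
Comparing — Option 1: X=579, Option 2: X=902. Highest is 902 (Option 2).

902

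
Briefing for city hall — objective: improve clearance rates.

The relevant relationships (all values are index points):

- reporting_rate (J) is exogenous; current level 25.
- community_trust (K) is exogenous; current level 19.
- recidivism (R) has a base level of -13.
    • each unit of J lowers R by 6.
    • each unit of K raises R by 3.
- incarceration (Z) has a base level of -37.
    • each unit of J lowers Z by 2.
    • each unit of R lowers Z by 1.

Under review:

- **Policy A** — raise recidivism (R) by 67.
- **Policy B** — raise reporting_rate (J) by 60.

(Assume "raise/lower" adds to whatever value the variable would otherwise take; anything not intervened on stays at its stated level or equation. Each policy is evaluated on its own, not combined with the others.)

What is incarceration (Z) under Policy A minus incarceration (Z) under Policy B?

-307

Policy A (R + 67):
  J = 25
  K = 19
  R = -13 − 6·25 + 3·19 (+67 from intervention) = -39
  Z = -37 − 2·25 − (-39) = -48
Policy B (J + 60):
  J = 25 + 60 = 85
  K = 19
  R = -13 − 6·85 + 3·19 = -466
  Z = -37 − 2·85 − (-466) = 259
Z: -48 − 259 = -307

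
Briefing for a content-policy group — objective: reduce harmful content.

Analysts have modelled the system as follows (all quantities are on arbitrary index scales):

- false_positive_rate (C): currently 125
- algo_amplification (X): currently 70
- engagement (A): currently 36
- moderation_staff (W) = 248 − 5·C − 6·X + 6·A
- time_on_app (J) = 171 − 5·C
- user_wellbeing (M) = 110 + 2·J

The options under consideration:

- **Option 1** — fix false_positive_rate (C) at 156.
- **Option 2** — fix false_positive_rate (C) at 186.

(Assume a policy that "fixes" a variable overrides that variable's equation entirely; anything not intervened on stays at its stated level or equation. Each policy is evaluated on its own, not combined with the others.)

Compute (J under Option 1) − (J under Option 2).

Option 1 (C := 156):
  C = 156
  J = 171 − 5·156 = -609
Option 2 (C := 186):
  C = 186
  J = 171 − 5·186 = -759
J: -609 − (-759) = 150

150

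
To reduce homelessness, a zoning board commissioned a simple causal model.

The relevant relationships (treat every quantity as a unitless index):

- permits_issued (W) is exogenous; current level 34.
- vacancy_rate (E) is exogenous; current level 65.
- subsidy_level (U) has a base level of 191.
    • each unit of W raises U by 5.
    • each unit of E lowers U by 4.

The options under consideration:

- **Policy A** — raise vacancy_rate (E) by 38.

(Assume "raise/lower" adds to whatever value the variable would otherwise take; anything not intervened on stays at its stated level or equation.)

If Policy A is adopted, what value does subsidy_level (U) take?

-51

Policy A (E + 38):
  W = 34
  E = 65 + 38 = 103
  U = 191 + 5·34 − 4·103 = -51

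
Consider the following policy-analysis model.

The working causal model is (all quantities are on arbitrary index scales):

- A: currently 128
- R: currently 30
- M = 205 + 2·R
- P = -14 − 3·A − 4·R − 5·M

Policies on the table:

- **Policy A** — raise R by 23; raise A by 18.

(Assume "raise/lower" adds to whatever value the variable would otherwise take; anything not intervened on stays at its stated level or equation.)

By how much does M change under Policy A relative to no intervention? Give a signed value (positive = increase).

Baseline:
  R = 30
  M = 205 + 2·30 = 265
Policy A (R + 23, A + 18):
  R = 30 + 23 = 53
  M = 205 + 2·53 = 311
Change in M: 311 − 265 = 46

46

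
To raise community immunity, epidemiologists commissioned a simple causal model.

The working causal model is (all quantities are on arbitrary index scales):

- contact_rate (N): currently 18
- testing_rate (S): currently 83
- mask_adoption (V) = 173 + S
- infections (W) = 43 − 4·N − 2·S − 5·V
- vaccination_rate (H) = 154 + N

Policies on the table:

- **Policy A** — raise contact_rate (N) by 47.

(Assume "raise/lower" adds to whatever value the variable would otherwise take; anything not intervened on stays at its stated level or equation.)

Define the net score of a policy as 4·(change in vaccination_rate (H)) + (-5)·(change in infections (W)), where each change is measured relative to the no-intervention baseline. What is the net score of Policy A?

1128

Baseline:
  N = 18
  S = 83
  V = 173 + 83 = 256
  W = 43 − 4·18 − 2·83 − 5·256 = -1475
  H = 154 + 18 = 172
Policy A (N + 47):
  N = 18 + 47 = 65
  S = 83
  V = 173 + 83 = 256
  W = 43 − 4·65 − 2·83 − 5·256 = -1663
  H = 154 + 65 = 219
ΔH = 219 − 172 = 47; ΔW = -1663 − (-1475) = -188
Score = 4·47 + (-5)·(-188) = 1128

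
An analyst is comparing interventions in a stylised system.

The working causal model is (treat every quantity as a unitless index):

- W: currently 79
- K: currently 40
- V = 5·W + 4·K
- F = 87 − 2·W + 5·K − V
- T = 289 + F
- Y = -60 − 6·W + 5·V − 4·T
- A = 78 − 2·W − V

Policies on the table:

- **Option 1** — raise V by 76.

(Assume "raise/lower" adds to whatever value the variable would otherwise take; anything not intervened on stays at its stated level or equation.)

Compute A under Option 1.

-711

Option 1 (V + 76):
  W = 79
  K = 40
  V = 0 + 5·79 + 4·40 (+76 from intervention) = 631
  A = 78 − 2·79 − 631 = -711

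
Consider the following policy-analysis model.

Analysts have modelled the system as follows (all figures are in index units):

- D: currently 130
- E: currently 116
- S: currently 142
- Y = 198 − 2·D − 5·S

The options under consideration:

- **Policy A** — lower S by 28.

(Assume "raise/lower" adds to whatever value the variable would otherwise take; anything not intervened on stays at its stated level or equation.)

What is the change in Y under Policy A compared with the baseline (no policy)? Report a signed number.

140

Baseline:
  D = 130
  S = 142
  Y = 198 − 2·130 − 5·142 = -772
Policy A (S − 28):
  D = 130
  S = 142 − 28 = 114
  Y = 198 − 2·130 − 5·114 = -632
Change in Y: -632 − (-772) = 140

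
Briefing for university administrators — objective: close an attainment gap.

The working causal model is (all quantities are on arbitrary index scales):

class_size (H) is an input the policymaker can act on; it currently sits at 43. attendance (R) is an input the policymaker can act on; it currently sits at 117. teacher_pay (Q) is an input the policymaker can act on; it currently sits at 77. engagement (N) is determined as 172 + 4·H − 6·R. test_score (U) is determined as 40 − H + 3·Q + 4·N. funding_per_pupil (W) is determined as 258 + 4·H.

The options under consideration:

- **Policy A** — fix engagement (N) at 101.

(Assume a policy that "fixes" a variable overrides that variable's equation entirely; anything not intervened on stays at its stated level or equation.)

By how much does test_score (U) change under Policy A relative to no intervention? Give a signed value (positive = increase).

1836

Baseline:
  H = 43
  R = 117
  Q = 77
  N = 172 + 4·43 − 6·117 = -358
  U = 40 − 43 + 3·77 + 4·(-358) = -1204
Policy A (N := 101):
  H = 43
  R = 117
  Q = 77
  N = 101
  U = 40 − 43 + 3·77 + 4·101 = 632
Change in U: 632 − (-1204) = 1836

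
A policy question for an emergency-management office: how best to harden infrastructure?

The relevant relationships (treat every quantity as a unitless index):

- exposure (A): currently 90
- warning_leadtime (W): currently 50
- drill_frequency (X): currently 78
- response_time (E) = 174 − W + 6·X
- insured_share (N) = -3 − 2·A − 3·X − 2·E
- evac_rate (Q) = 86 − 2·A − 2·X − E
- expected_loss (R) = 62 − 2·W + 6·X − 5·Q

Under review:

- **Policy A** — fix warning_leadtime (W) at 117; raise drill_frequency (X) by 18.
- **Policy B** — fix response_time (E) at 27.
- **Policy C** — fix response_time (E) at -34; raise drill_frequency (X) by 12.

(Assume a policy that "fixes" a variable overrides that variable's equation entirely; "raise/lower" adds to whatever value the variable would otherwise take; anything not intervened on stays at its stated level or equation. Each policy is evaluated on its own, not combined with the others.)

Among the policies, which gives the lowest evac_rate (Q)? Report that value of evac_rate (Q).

Policy A (W := 117, X + 18):
  A = 90
  W = 117
  X = 78 + 18 = 96
  E = 174 − 117 + 6·96 = 633
  Q = 86 − 2·90 − 2·96 − 633 = -919
Policy B (E := 27):
  A = 90
  W = 50
  X = 78
  E = 27
  Q = 86 − 2·90 − 2·78 − 27 = -277
Policy C (E := -34, X + 12):
  A = 90
  W = 50
  X = 78 + 12 = 90
  E = -34
  Q = 86 − 2·90 − 2·90 − (-34) = -240
Comparing — Policy A: Q=-919, Policy B: Q=-277, Policy C: Q=-240. Lowest is -919 (Policy A).

-919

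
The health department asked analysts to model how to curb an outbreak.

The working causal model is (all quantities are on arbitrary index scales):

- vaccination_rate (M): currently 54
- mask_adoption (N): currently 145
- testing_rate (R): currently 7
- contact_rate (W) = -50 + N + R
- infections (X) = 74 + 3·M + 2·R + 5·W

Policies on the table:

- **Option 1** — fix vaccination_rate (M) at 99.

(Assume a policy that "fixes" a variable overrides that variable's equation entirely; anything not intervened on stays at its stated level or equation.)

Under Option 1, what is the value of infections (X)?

895

Option 1 (M := 99):
  M = 99
  N = 145
  R = 7
  W = -50 + 145 + 7 = 102
  X = 74 + 3·99 + 2·7 + 5·102 = 895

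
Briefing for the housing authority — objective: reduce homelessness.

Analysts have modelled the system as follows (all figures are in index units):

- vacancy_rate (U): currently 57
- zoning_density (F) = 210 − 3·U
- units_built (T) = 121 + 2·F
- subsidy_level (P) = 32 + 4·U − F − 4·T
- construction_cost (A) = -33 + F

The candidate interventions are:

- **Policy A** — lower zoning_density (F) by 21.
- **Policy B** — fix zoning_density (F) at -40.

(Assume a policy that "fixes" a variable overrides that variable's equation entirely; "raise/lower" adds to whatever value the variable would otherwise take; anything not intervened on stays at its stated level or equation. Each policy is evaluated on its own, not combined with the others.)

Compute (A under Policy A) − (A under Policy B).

58

Policy A (F − 21):
  U = 57
  F = 210 − 3·57 (−21 from intervention) = 18
  A = -33 + 18 = -15
Policy B (F := -40):
  U = 57
  F = -40
  A = -33 + (-40) = -73
A: -15 − (-73) = 58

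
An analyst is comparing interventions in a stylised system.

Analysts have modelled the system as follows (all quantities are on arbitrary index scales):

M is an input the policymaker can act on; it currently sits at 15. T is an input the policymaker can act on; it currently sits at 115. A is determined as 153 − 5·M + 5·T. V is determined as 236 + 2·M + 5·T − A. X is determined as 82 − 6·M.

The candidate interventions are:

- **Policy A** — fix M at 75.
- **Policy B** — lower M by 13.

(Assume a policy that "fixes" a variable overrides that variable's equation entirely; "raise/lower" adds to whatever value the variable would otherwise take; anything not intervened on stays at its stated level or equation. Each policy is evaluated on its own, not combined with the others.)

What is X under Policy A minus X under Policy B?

Policy A (M := 75):
  M = 75
  X = 82 − 6·75 = -368
Policy B (M − 13):
  M = 15 − 13 = 2
  X = 82 − 6·2 = 70
X: -368 − 70 = -438

-438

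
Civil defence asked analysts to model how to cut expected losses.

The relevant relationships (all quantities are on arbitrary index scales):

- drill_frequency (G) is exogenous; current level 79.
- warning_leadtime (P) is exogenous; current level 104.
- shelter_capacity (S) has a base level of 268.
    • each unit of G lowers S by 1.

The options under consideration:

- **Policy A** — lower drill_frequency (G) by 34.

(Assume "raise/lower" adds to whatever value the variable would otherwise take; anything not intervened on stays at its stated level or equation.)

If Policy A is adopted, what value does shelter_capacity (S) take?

223

Policy A (G − 34):
  G = 79 − 34 = 45
  S = 268 − 45 = 223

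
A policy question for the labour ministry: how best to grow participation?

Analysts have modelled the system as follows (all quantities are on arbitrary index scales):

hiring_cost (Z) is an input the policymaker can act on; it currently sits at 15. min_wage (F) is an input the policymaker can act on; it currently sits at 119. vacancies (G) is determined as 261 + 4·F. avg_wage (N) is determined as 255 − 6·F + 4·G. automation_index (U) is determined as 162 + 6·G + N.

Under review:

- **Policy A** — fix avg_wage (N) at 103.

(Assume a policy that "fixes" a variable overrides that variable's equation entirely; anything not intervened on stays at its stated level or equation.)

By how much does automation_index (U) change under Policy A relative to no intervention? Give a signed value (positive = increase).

Baseline:
  F = 119
  G = 261 + 4·119 = 737
  N = 255 − 6·119 + 4·737 = 2489
  U = 162 + 6·737 + 2489 = 7073
Policy A (N := 103):
  F = 119
  G = 261 + 4·119 = 737
  N = 103
  U = 162 + 6·737 + 103 = 4687
Change in U: 4687 − 7073 = -2386

-2386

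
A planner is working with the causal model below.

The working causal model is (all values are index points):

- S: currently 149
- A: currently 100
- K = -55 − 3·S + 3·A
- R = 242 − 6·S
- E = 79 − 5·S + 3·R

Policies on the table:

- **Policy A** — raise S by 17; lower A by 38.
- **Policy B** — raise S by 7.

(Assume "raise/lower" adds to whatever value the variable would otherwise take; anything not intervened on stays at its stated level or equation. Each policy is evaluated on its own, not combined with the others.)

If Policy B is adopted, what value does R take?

Policy B (S + 7):
  S = 149 + 7 = 156
  R = 242 − 6·156 = -694

-694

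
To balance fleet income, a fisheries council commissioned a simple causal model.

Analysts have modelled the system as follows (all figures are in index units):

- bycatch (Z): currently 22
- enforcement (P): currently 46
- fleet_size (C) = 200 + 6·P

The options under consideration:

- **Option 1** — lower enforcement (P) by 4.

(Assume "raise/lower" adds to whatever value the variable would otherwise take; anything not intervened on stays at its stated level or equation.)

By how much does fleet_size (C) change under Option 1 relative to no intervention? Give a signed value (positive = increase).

-24

Baseline:
  P = 46
  C = 200 + 6·46 = 476
Option 1 (P − 4):
  P = 46 − 4 = 42
  C = 200 + 6·42 = 452
Change in C: 452 − 476 = -24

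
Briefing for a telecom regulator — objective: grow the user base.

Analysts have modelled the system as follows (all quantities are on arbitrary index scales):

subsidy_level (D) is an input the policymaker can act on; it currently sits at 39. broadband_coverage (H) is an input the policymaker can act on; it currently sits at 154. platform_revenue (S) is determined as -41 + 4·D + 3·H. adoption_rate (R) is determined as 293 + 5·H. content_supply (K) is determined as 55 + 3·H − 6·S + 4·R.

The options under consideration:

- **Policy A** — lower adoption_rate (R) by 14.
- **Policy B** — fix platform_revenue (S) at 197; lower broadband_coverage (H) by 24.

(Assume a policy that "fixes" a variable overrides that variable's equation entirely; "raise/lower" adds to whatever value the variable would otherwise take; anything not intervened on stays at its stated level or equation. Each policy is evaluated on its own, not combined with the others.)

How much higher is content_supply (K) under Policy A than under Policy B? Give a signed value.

-1784

Policy A (R − 14):
  D = 39
  H = 154
  S = -41 + 4·39 + 3·154 = 577
  R = 293 + 5·154 (−14 from intervention) = 1049
  K = 55 + 3·154 − 6·577 + 4·1049 = 1251
Policy B (S := 197, H − 24):
  D = 39
  H = 154 − 24 = 130
  S = 197
  R = 293 + 5·130 = 943
  K = 55 + 3·130 − 6·197 + 4·943 = 3035
K: 1251 − 3035 = -1784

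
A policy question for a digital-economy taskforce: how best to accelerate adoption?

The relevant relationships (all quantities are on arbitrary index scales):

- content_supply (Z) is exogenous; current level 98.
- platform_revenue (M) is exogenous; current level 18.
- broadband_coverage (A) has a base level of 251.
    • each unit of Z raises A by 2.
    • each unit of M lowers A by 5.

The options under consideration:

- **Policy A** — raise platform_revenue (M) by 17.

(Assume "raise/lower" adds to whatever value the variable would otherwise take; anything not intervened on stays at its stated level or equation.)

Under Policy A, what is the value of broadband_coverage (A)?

Policy A (M + 17):
  Z = 98
  M = 18 + 17 = 35
  A = 251 + 2·98 − 5·35 = 272

272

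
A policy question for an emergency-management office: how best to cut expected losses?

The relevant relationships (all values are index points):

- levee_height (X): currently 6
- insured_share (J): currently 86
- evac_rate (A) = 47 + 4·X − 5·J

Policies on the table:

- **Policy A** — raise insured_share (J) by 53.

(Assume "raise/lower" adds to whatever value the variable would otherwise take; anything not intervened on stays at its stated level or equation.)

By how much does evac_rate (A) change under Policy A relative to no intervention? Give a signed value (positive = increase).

Baseline:
  X = 6
  J = 86
  A = 47 + 4·6 − 5·86 = -359
Policy A (J + 53):
  X = 6
  J = 86 + 53 = 139
  A = 47 + 4·6 − 5·139 = -624
Change in A: -624 − (-359) = -265

-265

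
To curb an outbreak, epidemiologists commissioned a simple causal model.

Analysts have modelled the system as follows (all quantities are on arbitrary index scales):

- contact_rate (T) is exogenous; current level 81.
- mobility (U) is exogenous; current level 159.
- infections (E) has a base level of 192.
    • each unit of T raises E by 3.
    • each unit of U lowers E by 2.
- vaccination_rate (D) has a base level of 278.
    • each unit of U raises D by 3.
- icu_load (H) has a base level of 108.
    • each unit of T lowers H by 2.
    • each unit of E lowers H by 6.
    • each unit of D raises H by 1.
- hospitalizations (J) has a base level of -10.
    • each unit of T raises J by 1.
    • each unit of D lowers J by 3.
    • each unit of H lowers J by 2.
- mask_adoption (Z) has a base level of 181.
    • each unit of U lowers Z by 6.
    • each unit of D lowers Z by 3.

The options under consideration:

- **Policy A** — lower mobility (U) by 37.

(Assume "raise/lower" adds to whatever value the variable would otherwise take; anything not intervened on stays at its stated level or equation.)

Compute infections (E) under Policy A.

191

Policy A (U − 37):
  T = 81
  U = 159 − 37 = 122
  E = 192 + 3·81 − 2·122 = 191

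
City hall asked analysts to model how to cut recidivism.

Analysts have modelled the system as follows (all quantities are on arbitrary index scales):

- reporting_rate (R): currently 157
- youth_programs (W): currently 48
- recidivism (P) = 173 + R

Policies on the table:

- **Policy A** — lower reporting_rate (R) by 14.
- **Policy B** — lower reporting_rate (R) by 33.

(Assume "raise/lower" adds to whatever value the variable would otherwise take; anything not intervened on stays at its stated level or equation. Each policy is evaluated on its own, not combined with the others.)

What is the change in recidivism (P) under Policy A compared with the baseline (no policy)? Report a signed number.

-14

Baseline:
  R = 157
  P = 173 + 157 = 330
Policy A (R − 14):
  R = 157 − 14 = 143
  P = 173 + 143 = 316
Change in P: 316 − 330 = -14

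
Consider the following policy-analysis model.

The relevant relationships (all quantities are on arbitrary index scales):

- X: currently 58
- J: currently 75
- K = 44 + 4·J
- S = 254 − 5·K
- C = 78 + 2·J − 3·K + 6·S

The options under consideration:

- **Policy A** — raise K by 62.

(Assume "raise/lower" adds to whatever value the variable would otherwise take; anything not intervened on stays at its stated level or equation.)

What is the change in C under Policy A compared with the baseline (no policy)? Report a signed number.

-2046

Baseline:
  J = 75
  K = 44 + 4·75 = 344
  S = 254 − 5·344 = -1466
  C = 78 + 2·75 − 3·344 + 6·(-1466) = -9600
Policy A (K + 62):
  J = 75
  K = 44 + 4·75 (+62 from intervention) = 406
  S = 254 − 5·406 = -1776
  C = 78 + 2·75 − 3·406 + 6·(-1776) = -11646
Change in C: -11646 − (-9600) = -2046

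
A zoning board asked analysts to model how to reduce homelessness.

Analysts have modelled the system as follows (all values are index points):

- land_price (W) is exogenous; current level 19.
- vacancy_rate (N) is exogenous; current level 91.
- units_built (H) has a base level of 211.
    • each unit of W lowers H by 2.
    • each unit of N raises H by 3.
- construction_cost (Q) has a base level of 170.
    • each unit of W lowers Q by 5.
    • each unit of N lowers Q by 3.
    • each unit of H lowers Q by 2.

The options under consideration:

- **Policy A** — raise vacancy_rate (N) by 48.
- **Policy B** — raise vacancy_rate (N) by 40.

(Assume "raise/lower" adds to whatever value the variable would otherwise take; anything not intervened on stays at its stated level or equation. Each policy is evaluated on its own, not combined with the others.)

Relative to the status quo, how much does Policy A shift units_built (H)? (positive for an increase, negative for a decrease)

144

Baseline:
  W = 19
  N = 91
  H = 211 − 2·19 + 3·91 = 446
Policy A (N + 48):
  W = 19
  N = 91 + 48 = 139
  H = 211 − 2·19 + 3·139 = 590
Change in H: 590 − 446 = 144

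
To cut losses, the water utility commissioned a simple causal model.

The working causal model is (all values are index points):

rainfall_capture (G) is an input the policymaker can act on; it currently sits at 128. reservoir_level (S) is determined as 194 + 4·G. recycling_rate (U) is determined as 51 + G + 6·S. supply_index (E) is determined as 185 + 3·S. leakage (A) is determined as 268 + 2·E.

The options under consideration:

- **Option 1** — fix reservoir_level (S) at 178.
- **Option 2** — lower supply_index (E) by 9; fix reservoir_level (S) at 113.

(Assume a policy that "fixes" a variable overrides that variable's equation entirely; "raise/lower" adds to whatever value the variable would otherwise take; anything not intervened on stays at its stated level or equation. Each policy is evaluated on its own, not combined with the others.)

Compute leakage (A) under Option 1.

Option 1 (S := 178):
  G = 128
  S = 178
  E = 185 + 3·178 = 719
  A = 268 + 2·719 = 1706

1706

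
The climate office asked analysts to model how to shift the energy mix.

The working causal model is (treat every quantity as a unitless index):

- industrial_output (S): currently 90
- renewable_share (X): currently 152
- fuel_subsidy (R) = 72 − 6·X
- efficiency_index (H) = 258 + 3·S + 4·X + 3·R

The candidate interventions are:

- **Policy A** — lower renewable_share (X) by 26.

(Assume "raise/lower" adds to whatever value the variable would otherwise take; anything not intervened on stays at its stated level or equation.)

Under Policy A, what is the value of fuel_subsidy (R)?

Policy A (X − 26):
  X = 152 − 26 = 126
  R = 72 − 6·126 = -684

-684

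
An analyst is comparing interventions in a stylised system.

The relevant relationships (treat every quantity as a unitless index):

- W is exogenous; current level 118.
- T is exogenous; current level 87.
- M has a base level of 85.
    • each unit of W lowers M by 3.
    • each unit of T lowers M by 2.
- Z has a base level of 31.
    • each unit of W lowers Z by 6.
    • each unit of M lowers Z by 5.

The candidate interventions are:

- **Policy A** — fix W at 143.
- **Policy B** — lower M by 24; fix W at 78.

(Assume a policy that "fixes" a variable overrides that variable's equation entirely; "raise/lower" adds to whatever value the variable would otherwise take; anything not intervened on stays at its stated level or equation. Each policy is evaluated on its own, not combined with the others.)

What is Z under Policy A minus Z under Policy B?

465

Policy A (W := 143):
  W = 143
  T = 87
  M = 85 − 3·143 − 2·87 = -518
  Z = 31 − 6·143 − 5·(-518) = 1763
Policy B (M − 24, W := 78):
  W = 78
  T = 87
  M = 85 − 3·78 − 2·87 (−24 from intervention) = -347
  Z = 31 − 6·78 − 5·(-347) = 1298
Z: 1763 − 1298 = 465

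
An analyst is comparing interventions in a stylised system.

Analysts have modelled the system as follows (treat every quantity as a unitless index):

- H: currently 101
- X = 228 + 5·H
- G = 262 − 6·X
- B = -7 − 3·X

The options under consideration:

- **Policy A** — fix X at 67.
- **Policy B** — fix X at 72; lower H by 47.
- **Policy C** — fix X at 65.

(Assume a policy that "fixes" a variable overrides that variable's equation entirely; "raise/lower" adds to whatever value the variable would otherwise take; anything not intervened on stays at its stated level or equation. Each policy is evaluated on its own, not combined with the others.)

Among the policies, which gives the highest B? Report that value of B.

-202

Policy A (X := 67):
  H = 101
  X = 67
  B = -7 − 3·67 = -208
Policy B (X := 72, H − 47):
  H = 101 − 47 = 54
  X = 72
  B = -7 − 3·72 = -223
Policy C (X := 65):
  H = 101
  X = 65
  B = -7 − 3·65 = -202
Comparing — Policy A: B=-208, Policy B: B=-223, Policy C: B=-202. Highest is -202 (Policy C).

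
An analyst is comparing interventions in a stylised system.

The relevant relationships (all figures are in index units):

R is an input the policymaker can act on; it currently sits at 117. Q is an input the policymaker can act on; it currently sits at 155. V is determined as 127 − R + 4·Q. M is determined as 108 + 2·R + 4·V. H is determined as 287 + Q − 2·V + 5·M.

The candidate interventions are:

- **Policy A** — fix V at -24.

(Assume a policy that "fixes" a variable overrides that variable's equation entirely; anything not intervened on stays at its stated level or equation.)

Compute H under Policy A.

Policy A (V := -24):
  R = 117
  Q = 155
  V = -24
  M = 108 + 2·117 + 4·(-24) = 246
  H = 287 + 155 − 2·(-24) + 5·246 = 1720

1720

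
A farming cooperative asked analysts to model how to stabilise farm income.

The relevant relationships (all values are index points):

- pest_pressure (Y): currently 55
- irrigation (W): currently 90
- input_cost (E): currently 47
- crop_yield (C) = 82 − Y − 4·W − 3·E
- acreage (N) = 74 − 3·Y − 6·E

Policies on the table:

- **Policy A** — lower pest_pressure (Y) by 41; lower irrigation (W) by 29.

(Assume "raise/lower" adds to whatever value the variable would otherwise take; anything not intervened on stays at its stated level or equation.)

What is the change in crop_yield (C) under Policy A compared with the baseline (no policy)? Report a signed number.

Baseline:
  Y = 55
  W = 90
  E = 47
  C = 82 − 55 − 4·90 − 3·47 = -474
Policy A (Y − 41, W − 29):
  Y = 55 − 41 = 14
  W = 90 − 29 = 61
  E = 47
  C = 82 − 14 − 4·61 − 3·47 = -317
Change in C: -317 − (-474) = 157

157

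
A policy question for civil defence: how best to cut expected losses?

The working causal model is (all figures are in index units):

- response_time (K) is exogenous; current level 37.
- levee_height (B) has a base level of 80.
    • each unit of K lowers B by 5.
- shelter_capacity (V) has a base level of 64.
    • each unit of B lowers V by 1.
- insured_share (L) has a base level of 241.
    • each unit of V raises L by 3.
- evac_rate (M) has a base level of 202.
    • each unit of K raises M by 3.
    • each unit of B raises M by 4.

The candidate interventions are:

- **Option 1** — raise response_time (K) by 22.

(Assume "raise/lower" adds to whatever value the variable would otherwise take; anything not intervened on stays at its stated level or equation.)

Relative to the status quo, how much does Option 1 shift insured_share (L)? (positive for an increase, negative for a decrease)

Baseline:
  K = 37
  B = 80 − 5·37 = -105
  V = 64 − (-105) = 169
  L = 241 + 3·169 = 748
Option 1 (K + 22):
  K = 37 + 22 = 59
  B = 80 − 5·59 = -215
  V = 64 − (-215) = 279
  L = 241 + 3·279 = 1078
Change in L: 1078 − 748 = 330

330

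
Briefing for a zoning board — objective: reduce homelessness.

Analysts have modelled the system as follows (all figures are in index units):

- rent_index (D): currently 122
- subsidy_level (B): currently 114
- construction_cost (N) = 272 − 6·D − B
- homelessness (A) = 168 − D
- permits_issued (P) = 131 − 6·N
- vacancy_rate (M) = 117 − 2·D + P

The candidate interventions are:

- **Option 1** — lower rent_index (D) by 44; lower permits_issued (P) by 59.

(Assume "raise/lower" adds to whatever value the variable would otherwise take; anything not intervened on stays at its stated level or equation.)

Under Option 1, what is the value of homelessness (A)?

90

Option 1 (D − 44, P − 59):
  D = 122 − 44 = 78
  A = 168 − 78 = 90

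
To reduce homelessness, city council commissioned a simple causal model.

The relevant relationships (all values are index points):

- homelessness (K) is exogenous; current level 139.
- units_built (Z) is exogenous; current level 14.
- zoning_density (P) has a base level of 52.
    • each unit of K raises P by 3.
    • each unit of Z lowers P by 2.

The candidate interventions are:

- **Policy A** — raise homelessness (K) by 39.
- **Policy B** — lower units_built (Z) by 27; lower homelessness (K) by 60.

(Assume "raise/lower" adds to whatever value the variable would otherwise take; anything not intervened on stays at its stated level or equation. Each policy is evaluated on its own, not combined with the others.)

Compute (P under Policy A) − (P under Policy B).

Policy A (K + 39):
  K = 139 + 39 = 178
  Z = 14
  P = 52 + 3·178 − 2·14 = 558
Policy B (Z − 27, K − 60):
  K = 139 − 60 = 79
  Z = 14 − 27 = -13
  P = 52 + 3·79 − 2·(-13) = 315
P: 558 − 315 = 243

243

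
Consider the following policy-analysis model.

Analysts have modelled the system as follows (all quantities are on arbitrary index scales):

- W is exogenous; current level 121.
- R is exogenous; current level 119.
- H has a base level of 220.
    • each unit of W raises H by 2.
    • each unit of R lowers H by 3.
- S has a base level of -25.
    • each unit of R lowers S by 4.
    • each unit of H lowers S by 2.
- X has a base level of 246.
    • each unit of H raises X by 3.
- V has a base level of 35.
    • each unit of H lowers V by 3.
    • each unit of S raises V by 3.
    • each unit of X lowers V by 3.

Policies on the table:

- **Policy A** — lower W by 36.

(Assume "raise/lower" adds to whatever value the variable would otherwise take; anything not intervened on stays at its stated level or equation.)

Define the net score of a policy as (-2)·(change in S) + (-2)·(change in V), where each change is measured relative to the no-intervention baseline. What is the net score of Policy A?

-2880

Baseline:
  W = 121
  R = 119
  H = 220 + 2·121 − 3·119 = 105
  S = -25 − 4·119 − 2·105 = -711
  X = 246 + 3·105 = 561
  V = 35 − 3·105 + 3·(-711) − 3·561 = -4096
Policy A (W − 36):
  W = 121 − 36 = 85
  R = 119
  H = 220 + 2·85 − 3·119 = 33
  S = -25 − 4·119 − 2·33 = -567
  X = 246 + 3·33 = 345
  V = 35 − 3·33 + 3·(-567) − 3·345 = -2800
ΔS = -567 − (-711) = 144; ΔV = -2800 − (-4096) = 1296
Score = (-2)·144 + (-2)·1296 = -2880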